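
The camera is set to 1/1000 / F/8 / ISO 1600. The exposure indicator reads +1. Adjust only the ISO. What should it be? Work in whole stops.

ISO 800

Overexposed by 1 stop → need 1 stop darker.
ISO: 1600 → 800.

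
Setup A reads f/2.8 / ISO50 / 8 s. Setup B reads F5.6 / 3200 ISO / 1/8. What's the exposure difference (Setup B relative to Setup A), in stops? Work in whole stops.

Aperture: f/2.8 → f/4 → f/5.6 — 2 stops stopped down (darker).
Shutter speed: 8 → 4 → 2 → 1 → 1/2 → 1/4 → 1/8 — 6 stops faster (darker).
ISO: 50 → 100 → 200 → 400 → 800 → 1600 → 3200 — 6 stops raised (brighter).
Net: −2 −6 +6 = −2 stops.

2 stops darker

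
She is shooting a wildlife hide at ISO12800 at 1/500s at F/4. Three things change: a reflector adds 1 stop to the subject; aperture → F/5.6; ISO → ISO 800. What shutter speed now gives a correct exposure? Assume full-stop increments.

1/30s

Scene light: 1 stop brighter.
Aperture: f/4 → f/5.6 — 1 stop narrower (darker).
ISO: 12800 → 6400 → 3200 → 1600 → 800 — 4 stops lower (darker).
Net so far: 4 stops darker. Shutter speed: 1/500 → 1/250 → 1/125 → 1/60 → 1/30.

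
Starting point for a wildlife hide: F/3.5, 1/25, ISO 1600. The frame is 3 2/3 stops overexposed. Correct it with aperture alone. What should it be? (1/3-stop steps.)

f/13

Overexposed by 3 2/3 stops → need 3 2/3 stops darker.
Aperture: f/3.5 → f/4 → f/4.5 → f/5 → f/5.6 → f/6.3 → f/7.1 → f/8 → f/9 → f/10 → f/11 → f/13.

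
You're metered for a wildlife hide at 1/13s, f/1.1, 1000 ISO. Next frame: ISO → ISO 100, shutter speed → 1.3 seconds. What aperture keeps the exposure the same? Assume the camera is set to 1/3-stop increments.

f/1.4

ISO: 1000 → 800 → 640 → 500 → 400 → 320 → 250 → 200 → 160 → 125 → 100 — 3 1/3 stops dropped (darker).
Shutter speed: 1/13 → 1/10 → 1/8 → 1/6 → 1/5 → 1/4 → 0.3 → 0.4 → 0.5 → 0.6 → 0.8 → 1 → 1.3 — 4 stops longer (brighter).
Net change so far: 2/3 stop brighter. Offset with the aperture: f/1.1 → f/1.2 → f/1.4.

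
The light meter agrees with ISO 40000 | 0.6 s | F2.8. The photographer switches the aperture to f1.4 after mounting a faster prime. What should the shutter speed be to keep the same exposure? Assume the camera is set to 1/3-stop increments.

Aperture: f/2.8 → f/2.5 → f/2.2 → f/2 → f/1.8 → f/1.6 → f/1.4 — 2 stops wider (brighter).
Need 2 stops darker from the shutter speed: 0.6 → 0.5 → 0.4 → 0.3 → 1/4 → 1/5 → 1/6.

1/6s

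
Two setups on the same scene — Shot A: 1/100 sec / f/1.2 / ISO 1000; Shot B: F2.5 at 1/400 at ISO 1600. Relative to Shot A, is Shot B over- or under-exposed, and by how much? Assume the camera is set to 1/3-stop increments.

3 1/3 stops darker

Aperture: f/1.2 → f/1.4 → f/1.6 → f/1.8 → f/2 → f/2.2 → f/2.5 — 2 stops smaller aperture (darker).
Shutter speed: 1/100 → 1/125 → 1/160 → 1/200 → 1/250 → 1/320 → 1/400 — 2 stops shorter (darker).
ISO: 1000 → 1250 → 1600 — 2/3 stop higher (brighter).
Net: −2 −2 +2/3 = −3 1/3 stops.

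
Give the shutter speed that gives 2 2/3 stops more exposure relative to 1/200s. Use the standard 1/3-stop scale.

Shutter speed: 1/200 → 1/160 → 1/125 → 1/100 → 1/80 → 1/60 → 1/50 → 1/40 → 1/30 — 2 2/3 stops longer (brighter).

1/30s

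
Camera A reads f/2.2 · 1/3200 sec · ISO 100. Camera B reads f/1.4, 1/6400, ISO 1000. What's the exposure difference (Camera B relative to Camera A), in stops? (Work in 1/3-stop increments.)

Aperture: f/2.2 → f/2 → f/1.8 → f/1.6 → f/1.4 — 1 1/3 stops wider (brighter).
Shutter speed: 1/3200 → 1/4000 → 1/5000 → 1/6400 — 1 stop shorter (darker).
ISO: 100 → 125 → 160 → 200 → 250 → 320 → 400 → 500 → 640 → 800 → 1000 — 3 1/3 stops raised (brighter).
Net: +1 1/3 −1 +3 1/3 = +3 2/3 stops.

3 2/3 stops brighter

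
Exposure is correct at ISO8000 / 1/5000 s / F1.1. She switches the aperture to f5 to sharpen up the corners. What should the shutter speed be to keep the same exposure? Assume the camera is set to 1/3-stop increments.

Aperture: f/1.1 → f/1.2 → f/1.4 → f/1.6 → f/1.8 → f/2 → f/2.2 → f/2.5 → f/2.8 → f/3.2 → f/3.5 → f/4 → f/4.5 → f/5 — 4 1/3 stops narrower (darker).
Need 4 1/3 stops brighter from the shutter speed: 1/5000 → 1/4000 → 1/3200 → 1/2500 → 1/2000 → 1/1600 → 1/1250 → 1/1000 → 1/800 → 1/640 → 1/500 → 1/400 → 1/320 → 1/250.

1/250s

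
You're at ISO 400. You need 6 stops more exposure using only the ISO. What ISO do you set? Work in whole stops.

ISO 25600

ISO: 400 → 800 → 1600 → 3200 → 6400 → 12800 → 25600 — 6 stops higher (brighter).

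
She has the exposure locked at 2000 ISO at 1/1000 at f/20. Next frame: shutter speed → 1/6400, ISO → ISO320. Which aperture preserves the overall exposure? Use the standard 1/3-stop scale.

f/3.2

Shutter speed: 1/1000 → 1/1250 → 1/1600 → 1/2000 → 1/2500 → 1/3200 → 1/4000 → 1/5000 → 1/6400 — 2 2/3 stops shorter (darker).
ISO: 2000 → 1600 → 1250 → 1000 → 800 → 640 → 500 → 400 → 320 — 2 2/3 stops dropped (darker).
Net change so far: 5 1/3 stops darker. Offset with the aperture: f/20 → f/18 → f/16 → f/14 → f/13 → f/11 → f/10 → f/9 → f/8 → f/7.1 → f/6.3 → f/5.6 → f/5 → f/4.5 → f/4 → f/3.5 → f/3.2.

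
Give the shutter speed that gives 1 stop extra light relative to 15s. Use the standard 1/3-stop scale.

Shutter speed: 15 → 20 → 25 → 30 — 1 stop longer (brighter).

30 s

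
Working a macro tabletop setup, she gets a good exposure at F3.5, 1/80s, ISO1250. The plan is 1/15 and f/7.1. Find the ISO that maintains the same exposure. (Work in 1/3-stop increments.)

Shutter speed: 1/80 → 1/60 → 1/50 → 1/40 → 1/30 → 1/25 → 1/20 → 1/15 — 2 1/3 stops longer (brighter).
Aperture: f/3.5 → f/4 → f/4.5 → f/5 → f/5.6 → f/6.3 → f/7.1 — 2 stops narrower (darker).
Net change so far: 1/3 stop brighter. Offset with the ISO: 1250 → 1000.

ISO 1000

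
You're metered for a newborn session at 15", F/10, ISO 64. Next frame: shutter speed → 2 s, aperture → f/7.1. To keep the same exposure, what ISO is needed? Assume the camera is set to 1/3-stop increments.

ISO 250

Shutter speed: 15 → 13 → 10 → 8 → 6 → 5 → 4 → 3.2 → 2.5 → 2 — 3 stops faster (darker).
Aperture: f/10 → f/9 → f/8 → f/7.1 — 1 stop wider (brighter).
Net change so far: 2 stops darker. Offset with the ISO: 64 → 80 → 100 → 125 → 160 → 200 → 250.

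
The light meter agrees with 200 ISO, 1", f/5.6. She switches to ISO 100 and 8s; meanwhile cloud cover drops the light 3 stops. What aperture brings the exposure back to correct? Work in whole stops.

Scene light: 3 stops darker.
ISO: 200 → 100 — 1 stop dropped (darker).
Shutter speed: 1 → 2 → 4 → 8 — 3 stops slower (brighter).
Net so far: 1 stop darker. Aperture: f/5.6 → f/4.

f/4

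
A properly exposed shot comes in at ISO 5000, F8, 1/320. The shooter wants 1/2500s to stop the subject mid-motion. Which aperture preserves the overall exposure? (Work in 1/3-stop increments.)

f/2.8

Shutter speed: 1/320 → 1/400 → 1/500 → 1/640 → 1/800 → 1/1000 → 1/1250 → 1/1600 → 1/2000 → 1/2500 — 3 stops shorter (darker).
Need 3 stops brighter from the aperture: f/8 → f/7.1 → f/6.3 → f/5.6 → f/5 → f/4.5 → f/4 → f/3.5 → f/3.2 → f/2.8.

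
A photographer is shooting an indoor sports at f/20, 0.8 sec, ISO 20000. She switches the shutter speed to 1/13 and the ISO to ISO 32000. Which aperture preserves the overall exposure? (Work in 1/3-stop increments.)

f/8

Shutter speed: 0.8 → 0.6 → 0.5 → 0.4 → 0.3 → 1/4 → 1/5 → 1/6 → 1/8 → 1/10 → 1/13 — 3 1/3 stops faster (darker).
ISO: 20000 → 25600 → 32000 — 2/3 stop higher (brighter).
Net change so far: 2 2/3 stops darker. Offset with the aperture: f/20 → f/18 → f/16 → f/14 → f/13 → f/11 → f/10 → f/9 → f/8.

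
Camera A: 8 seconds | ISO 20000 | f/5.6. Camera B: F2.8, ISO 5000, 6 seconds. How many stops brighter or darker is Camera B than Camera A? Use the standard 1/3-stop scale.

1/3 stop darker

Aperture: f/5.6 → f/5 → f/4.5 → f/4 → f/3.5 → f/3.2 → f/2.8 — 2 stops opened up (brighter).
Shutter speed: 8 → 6 — 1/3 stop faster (darker).
ISO: 20000 → 16000 → 12800 → 10000 → 8000 → 6400 → 5000 — 2 stops lower (darker).
Net: +2 −1/3 −2 = −1/3 stops.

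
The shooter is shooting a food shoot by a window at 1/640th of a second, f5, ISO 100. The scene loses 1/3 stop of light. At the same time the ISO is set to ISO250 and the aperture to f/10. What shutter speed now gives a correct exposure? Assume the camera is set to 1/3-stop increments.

1/320s

Scene light: 1/3 stop darker.
ISO: 100 → 125 → 160 → 200 → 250 — 1 1/3 stops higher (brighter).
Aperture: f/5 → f/5.6 → f/6.3 → f/7.1 → f/8 → f/9 → f/10 — 2 stops smaller aperture (darker).
Net so far: 1 stop darker. Shutter speed: 1/640 → 1/500 → 1/400 → 1/320.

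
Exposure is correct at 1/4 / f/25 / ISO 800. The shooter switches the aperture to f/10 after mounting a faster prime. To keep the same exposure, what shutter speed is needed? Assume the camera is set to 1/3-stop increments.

Aperture: f/25 → f/22 → f/20 → f/18 → f/16 → f/14 → f/13 → f/11 → f/10 — 2 2/3 stops opened up (brighter).
Need 2 2/3 stops darker from the shutter speed: 1/4 → 1/5 → 1/6 → 1/8 → 1/10 → 1/13 → 1/15 → 1/20 → 1/25.

1/25s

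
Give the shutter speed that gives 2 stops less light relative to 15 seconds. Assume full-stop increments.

Shutter speed: 15 → 8 → 4 — 2 stops shorter (darker).

4 s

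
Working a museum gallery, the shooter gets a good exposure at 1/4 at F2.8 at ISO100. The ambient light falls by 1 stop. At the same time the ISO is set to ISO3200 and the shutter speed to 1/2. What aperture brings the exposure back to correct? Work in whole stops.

f/16

Scene light: 1 stop darker.
ISO: 100 → 200 → 400 → 800 → 1600 → 3200 — 5 stops raised (brighter).
Shutter speed: 1/4 → 1/2 — 1 stop slower (brighter).
Net so far: 5 stops brighter. Aperture: f/2.8 → f/4 → f/5.6 → f/8 → f/11 → f/16.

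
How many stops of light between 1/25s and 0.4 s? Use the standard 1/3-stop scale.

1/25 → 1/20 → 1/15 → 1/13 → 1/10 → 1/8 → 1/6 → 1/5 → 1/4 → 0.3 → 0.4 — count the steps: 10 third-stops = 3 1/3 stops.

3 1/3 stops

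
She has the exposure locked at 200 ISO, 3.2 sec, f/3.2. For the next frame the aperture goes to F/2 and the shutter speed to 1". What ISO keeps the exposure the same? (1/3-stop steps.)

Aperture: f/3.2 → f/2.8 → f/2.5 → f/2.2 → f/2 — 1 1/3 stops larger aperture (brighter).
Shutter speed: 3.2 → 2.5 → 2 → 1.6 → 1.3 → 1 — 1 2/3 stops faster (darker).
Net change so far: 1/3 stop darker. Offset with the ISO: 200 → 250.

ISO 250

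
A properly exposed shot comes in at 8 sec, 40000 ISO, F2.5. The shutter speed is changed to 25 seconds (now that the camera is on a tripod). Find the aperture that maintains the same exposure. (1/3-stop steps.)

Shutter speed: 8 → 10 → 13 → 15 → 20 → 25 — 1 2/3 stops longer (brighter).
Need 1 2/3 stops darker from the aperture: f/2.5 → f/2.8 → f/3.2 → f/3.5 → f/4 → f/4.5.

f/4.5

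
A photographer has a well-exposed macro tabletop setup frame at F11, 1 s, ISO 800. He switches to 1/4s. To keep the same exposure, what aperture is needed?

f/5.6

Shutter speed: 1 → 1/2 → 1/4 — 2 stops faster (darker).
Need 2 stops brighter from the aperture: f/11 → f/8 → f/5.6.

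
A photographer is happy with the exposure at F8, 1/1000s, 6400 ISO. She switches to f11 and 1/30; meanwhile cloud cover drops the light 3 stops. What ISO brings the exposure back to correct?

ISO 3200

Scene light: 3 stops darker.
Aperture: f/8 → f/11 — 1 stop narrower (darker).
Shutter speed: 1/1000 → 1/500 → 1/250 → 1/125 → 1/60 → 1/30 — 5 stops slower (brighter).
Net so far: 1 stop brighter. ISO: 6400 → 3200.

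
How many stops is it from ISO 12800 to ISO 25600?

1 stop

12800 → 25600 — count the steps: 1 stop.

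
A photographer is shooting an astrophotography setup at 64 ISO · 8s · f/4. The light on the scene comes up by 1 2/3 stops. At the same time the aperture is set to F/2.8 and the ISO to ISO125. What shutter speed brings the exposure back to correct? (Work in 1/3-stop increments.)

0.6 s

Scene light: 1 2/3 stops brighter.
Aperture: f/4 → f/3.5 → f/3.2 → f/2.8 — 1 stop opened up (brighter).
ISO: 64 → 80 → 100 → 125 — 1 stop higher (brighter).
Net so far: 3 2/3 stops brighter. Shutter speed: 8 → 6 → 5 → 4 → 3.2 → 2.5 → 2 → 1.6 → 1.3 → 1 → 0.8 → 0.6.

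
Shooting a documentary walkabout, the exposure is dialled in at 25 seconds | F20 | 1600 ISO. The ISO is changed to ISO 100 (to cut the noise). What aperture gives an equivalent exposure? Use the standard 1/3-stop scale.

f/5

ISO: 1600 → 1250 → 1000 → 800 → 640 → 500 → 400 → 320 → 250 → 200 → 160 → 125 → 100 — 4 stops lower (darker).
Need 4 stops brighter from the aperture: f/20 → f/18 → f/16 → f/14 → f/13 → f/11 → f/10 → f/9 → f/8 → f/7.1 → f/6.3 → f/5.6 → f/5.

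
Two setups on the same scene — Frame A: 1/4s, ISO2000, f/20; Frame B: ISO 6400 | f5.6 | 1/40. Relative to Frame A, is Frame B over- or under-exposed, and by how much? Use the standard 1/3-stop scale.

2 stops brighter

Aperture: f/20 → f/18 → f/16 → f/14 → f/13 → f/11 → f/10 → f/9 → f/8 → f/7.1 → f/6.3 → f/5.6 — 3 2/3 stops larger aperture (brighter).
Shutter speed: 1/4 → 1/5 → 1/6 → 1/8 → 1/10 → 1/13 → 1/15 → 1/20 → 1/25 → 1/30 → 1/40 — 3 1/3 stops shorter (darker).
ISO: 2000 → 2500 → 3200 → 4000 → 5000 → 6400 — 1 2/3 stops raised (brighter).
Net: +3 2/3 −3 1/3 +1 2/3 = +2 stops.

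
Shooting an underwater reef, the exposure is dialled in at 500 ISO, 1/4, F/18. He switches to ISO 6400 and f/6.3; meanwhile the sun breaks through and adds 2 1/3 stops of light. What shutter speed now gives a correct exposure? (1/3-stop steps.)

1/2000s

Scene light: 2 1/3 stops brighter.
ISO: 500 → 640 → 800 → 1000 → 1250 → 1600 → 2000 → 2500 → 3200 → 4000 → 5000 → 6400 — 3 2/3 stops higher (brighter).
Aperture: f/18 → f/16 → f/14 → f/13 → f/11 → f/10 → f/9 → f/8 → f/7.1 → f/6.3 — 3 stops opened up (brighter).
Net so far: 9 stops brighter. Shutter speed: 1/4 → 1/5 → 1/6 → 1/8 → 1/10 → 1/13 → 1/15 → 1/20 → 1/25 → 1/30 → 1/40 → 1/50 → 1/60 → 1/80 → 1/100 → 1/125 → 1/160 → 1/200 → 1/250 → 1/320 → 1/400 → 1/500 → 1/640 → 1/800 → 1/1000 → 1/1250 → 1/1600 → 1/2000.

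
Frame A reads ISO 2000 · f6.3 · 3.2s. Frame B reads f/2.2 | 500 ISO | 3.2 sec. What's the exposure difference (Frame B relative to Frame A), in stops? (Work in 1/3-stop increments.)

Aperture: f/6.3 → f/5.6 → f/5 → f/4.5 → f/4 → f/3.5 → f/3.2 → f/2.8 → f/2.5 → f/2.2 — 3 stops larger aperture (brighter).
Shutter speed: unchanged.
ISO: 2000 → 1600 → 1250 → 1000 → 800 → 640 → 500 — 2 stops dropped (darker).
Net: +3 −2 = +1 stop.

1 stop brighter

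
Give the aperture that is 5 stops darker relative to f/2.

Aperture: f/2 → f/2.8 → f/4 → f/5.6 → f/8 → f/11 — 5 stops stopped down (darker).

f/11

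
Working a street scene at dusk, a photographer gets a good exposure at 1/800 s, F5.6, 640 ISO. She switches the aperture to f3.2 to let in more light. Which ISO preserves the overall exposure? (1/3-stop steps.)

Aperture: f/5.6 → f/5 → f/4.5 → f/4 → f/3.5 → f/3.2 — 1 2/3 stops larger aperture (brighter).
Need 1 2/3 stops darker from the ISO: 640 → 500 → 400 → 320 → 250 → 200.

ISO 200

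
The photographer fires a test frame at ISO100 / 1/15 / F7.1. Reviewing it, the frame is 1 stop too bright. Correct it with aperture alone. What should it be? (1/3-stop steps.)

f/10

Overexposed by 1 stop → need 1 stop darker.
Aperture: f/7.1 → f/8 → f/9 → f/10.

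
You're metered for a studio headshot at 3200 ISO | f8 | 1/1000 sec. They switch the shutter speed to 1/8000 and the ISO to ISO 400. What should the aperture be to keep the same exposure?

f/1.0

Shutter speed: 1/1000 → 1/2000 → 1/4000 → 1/8000 — 3 stops shorter (darker).
ISO: 3200 → 1600 → 800 → 400 — 3 stops lower (darker).
Net change so far: 6 stops darker. Offset with the aperture: f/8 → f/5.6 → f/4 → f/2.8 → f/2 → f/1.4 → f/1.0.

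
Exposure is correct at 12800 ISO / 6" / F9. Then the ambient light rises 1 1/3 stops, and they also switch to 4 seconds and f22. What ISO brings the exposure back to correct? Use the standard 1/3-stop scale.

Scene light: 1 1/3 stops brighter.
Shutter speed: 6 → 5 → 4 — 2/3 stop faster (darker).
Aperture: f/9 → f/10 → f/11 → f/13 → f/14 → f/16 → f/18 → f/20 → f/22 — 2 2/3 stops smaller aperture (darker).
Net so far: 2 stops darker. ISO: 12800 → 16000 → 20000 → 25600 → 32000 → 40000 → 51200.

ISO 51200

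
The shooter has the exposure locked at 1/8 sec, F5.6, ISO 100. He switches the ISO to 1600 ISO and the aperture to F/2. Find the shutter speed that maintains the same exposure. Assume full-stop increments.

ISO: 100 → 200 → 400 → 800 → 1600 — 4 stops raised (brighter).
Aperture: f/5.6 → f/4 → f/2.8 → f/2 — 3 stops wider (brighter).
Net change so far: 7 stops brighter. Offset with the shutter speed: 1/8 → 1/15 → 1/30 → 1/60 → 1/125 → 1/250 → 1/500 → 1/1000.

1/1000s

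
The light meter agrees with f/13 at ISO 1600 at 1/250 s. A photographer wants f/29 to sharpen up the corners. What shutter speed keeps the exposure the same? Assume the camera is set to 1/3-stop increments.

1/50s

Aperture: f/13 → f/14 → f/16 → f/18 → f/20 → f/22 → f/25 → f/29 — 2 1/3 stops stopped down (darker).
Need 2 1/3 stops brighter from the shutter speed: 1/250 → 1/200 → 1/160 → 1/125 → 1/100 → 1/80 → 1/60 → 1/50.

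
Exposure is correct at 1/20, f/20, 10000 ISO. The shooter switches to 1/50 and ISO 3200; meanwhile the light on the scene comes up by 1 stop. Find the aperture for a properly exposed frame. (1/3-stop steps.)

Scene light: 1 stop brighter.
Shutter speed: 1/20 → 1/25 → 1/30 → 1/40 → 1/50 — 1 1/3 stops shorter (darker).
ISO: 10000 → 8000 → 6400 → 5000 → 4000 → 3200 — 1 2/3 stops lower (darker).
Net so far: 2 stops darker. Aperture: f/20 → f/18 → f/16 → f/14 → f/13 → f/11 → f/10.

f/10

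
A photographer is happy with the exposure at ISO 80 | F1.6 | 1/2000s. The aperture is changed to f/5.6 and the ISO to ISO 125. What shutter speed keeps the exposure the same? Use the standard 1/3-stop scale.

Aperture: f/1.6 → f/1.8 → f/2 → f/2.2 → f/2.5 → f/2.8 → f/3.2 → f/3.5 → f/4 → f/4.5 → f/5 → f/5.6 — 3 2/3 stops narrower (darker).
ISO: 80 → 100 → 125 — 2/3 stop raised (brighter).
Net change so far: 3 stops darker. Offset with the shutter speed: 1/2000 → 1/1600 → 1/1250 → 1/1000 → 1/800 → 1/640 → 1/500 → 1/400 → 1/320 → 1/250.

1/250s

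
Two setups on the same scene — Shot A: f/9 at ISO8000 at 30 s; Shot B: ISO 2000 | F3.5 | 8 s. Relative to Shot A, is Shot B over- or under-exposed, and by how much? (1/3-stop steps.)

Aperture: f/9 → f/8 → f/7.1 → f/6.3 → f/5.6 → f/5 → f/4.5 → f/4 → f/3.5 — 2 2/3 stops wider (brighter).
Shutter speed: 30 → 25 → 20 → 15 → 13 → 10 → 8 — 2 stops shorter (darker).
ISO: 8000 → 6400 → 5000 → 4000 → 3200 → 2500 → 2000 — 2 stops lower (darker).
Net: +2 2/3 −2 −2 = −1 1/3 stops.

1 1/3 stops darker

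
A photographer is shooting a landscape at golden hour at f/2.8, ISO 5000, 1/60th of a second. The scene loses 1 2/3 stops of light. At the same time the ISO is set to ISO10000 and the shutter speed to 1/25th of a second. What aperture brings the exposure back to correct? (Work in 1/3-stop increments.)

Scene light: 1 2/3 stops darker.
ISO: 5000 → 6400 → 8000 → 10000 — 1 stop higher (brighter).
Shutter speed: 1/60 → 1/50 → 1/40 → 1/30 → 1/25 — 1 1/3 stops slower (brighter).
Net so far: 2/3 stop brighter. Aperture: f/2.8 → f/3.2 → f/3.5.

f/3.5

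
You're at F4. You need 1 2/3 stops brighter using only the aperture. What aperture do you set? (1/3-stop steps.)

f/2.2

Aperture: f/4 → f/3.5 → f/3.2 → f/2.8 → f/2.5 → f/2.2 — 1 2/3 stops larger aperture (brighter).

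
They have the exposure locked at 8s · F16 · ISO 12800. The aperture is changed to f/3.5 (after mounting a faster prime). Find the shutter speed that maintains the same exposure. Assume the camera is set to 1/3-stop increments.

0.4 s

Aperture: f/16 → f/14 → f/13 → f/11 → f/10 → f/9 → f/8 → f/7.1 → f/6.3 → f/5.6 → f/5 → f/4.5 → f/4 → f/3.5 — 4 1/3 stops opened up (brighter).
Need 4 1/3 stops darker from the shutter speed: 8 → 6 → 5 → 4 → 3.2 → 2.5 → 2 → 1.6 → 1.3 → 1 → 0.8 → 0.6 → 0.5 → 0.4.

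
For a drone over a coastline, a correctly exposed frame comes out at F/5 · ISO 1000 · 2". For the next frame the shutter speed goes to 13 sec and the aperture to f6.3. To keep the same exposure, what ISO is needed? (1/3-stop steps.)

Shutter speed: 2 → 2.5 → 3.2 → 4 → 5 → 6 → 8 → 10 → 13 — 2 2/3 stops longer (brighter).
Aperture: f/5 → f/5.6 → f/6.3 — 2/3 stop smaller aperture (darker).
Net change so far: 2 stops brighter. Offset with the ISO: 1000 → 800 → 640 → 500 → 400 → 320 → 250.

ISO 250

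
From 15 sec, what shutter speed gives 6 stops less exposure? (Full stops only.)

Shutter speed: 15 → 8 → 4 → 2 → 1 → 1/2 → 1/4 — 6 stops shorter (darker).

1/4s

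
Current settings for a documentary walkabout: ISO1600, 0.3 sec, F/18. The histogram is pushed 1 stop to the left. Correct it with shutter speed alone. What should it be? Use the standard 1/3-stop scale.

0.6 s

Underexposed by 1 stop → need 1 stop brighter.
Shutter speed: 0.3 → 0.4 → 0.5 → 0.6.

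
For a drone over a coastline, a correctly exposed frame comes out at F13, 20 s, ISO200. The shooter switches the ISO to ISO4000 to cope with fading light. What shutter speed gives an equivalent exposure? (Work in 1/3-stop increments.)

ISO: 200 → 250 → 320 → 400 → 500 → 640 → 800 → 1000 → 1250 → 1600 → 2000 → 2500 → 3200 → 4000 — 4 1/3 stops higher (brighter).
Need 4 1/3 stops darker from the shutter speed: 20 → 15 → 13 → 10 → 8 → 6 → 5 → 4 → 3.2 → 2.5 → 2 → 1.6 → 1.3 → 1.

1 s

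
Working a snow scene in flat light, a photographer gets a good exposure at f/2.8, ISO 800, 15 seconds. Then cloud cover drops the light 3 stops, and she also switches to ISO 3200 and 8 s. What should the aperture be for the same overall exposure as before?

Scene light: 3 stops darker.
ISO: 800 → 1600 → 3200 — 2 stops raised (brighter).
Shutter speed: 15 → 8 — 1 stop shorter (darker).
Net so far: 2 stops darker. Aperture: f/2.8 → f/2 → f/1.4.

f/1.4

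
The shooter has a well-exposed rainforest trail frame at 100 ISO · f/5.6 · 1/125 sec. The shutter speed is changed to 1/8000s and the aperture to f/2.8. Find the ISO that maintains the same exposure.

Shutter speed: 1/125 → 1/250 → 1/500 → 1/1000 → 1/2000 → 1/4000 → 1/8000 — 6 stops shorter (darker).
Aperture: f/5.6 → f/4 → f/2.8 — 2 stops wider (brighter).
Net change so far: 4 stops darker. Offset with the ISO: 100 → 200 → 400 → 800 → 1600.

ISO 1600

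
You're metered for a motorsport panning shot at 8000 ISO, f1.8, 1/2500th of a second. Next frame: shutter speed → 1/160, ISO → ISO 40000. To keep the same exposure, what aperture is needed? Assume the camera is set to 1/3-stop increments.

f/16

Shutter speed: 1/2500 → 1/2000 → 1/1600 → 1/1250 → 1/1000 → 1/800 → 1/640 → 1/500 → 1/400 → 1/320 → 1/250 → 1/200 → 1/160 — 4 stops longer (brighter).
ISO: 8000 → 10000 → 12800 → 16000 → 20000 → 25600 → 32000 → 40000 — 2 1/3 stops raised (brighter).
Net change so far: 6 1/3 stops brighter. Offset with the aperture: f/1.8 → f/2 → f/2.2 → f/2.5 → f/2.8 → f/3.2 → f/3.5 → f/4 → f/4.5 → f/5 → f/5.6 → f/6.3 → f/7.1 → f/8 → f/9 → f/10 → f/11 → f/13 → f/14 → f/16.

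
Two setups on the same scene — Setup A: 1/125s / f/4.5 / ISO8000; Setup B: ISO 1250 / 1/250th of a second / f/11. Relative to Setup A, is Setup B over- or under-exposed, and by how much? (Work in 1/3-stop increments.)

6 1/3 stops darker

Aperture: f/4.5 → f/5 → f/5.6 → f/6.3 → f/7.1 → f/8 → f/9 → f/10 → f/11 — 2 2/3 stops stopped down (darker).
Shutter speed: 1/125 → 1/160 → 1/200 → 1/250 — 1 stop faster (darker).
ISO: 8000 → 6400 → 5000 → 4000 → 3200 → 2500 → 2000 → 1600 → 1250 — 2 2/3 stops lower (darker).
Net: −2 2/3 −1 −2 2/3 = −6 1/3 stops.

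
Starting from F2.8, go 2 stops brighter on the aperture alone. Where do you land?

f/1.4

Aperture: f/2.8 → f/2 → f/1.4 — 2 stops wider (brighter).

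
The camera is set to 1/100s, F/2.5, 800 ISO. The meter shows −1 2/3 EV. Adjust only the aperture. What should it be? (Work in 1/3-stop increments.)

Underexposed by 1 2/3 stops → need 1 2/3 stops brighter.
Aperture: f/2.5 → f/2.2 → f/2 → f/1.8 → f/1.6 → f/1.4.

f/1.4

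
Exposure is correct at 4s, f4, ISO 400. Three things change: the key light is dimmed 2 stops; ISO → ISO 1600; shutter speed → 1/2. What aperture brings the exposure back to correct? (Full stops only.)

Scene light: 2 stops darker.
ISO: 400 → 800 → 1600 — 2 stops higher (brighter).
Shutter speed: 4 → 2 → 1 → 1/2 — 3 stops faster (darker).
Net so far: 3 stops darker. Aperture: f/4 → f/2.8 → f/2 → f/1.4.

f/1.4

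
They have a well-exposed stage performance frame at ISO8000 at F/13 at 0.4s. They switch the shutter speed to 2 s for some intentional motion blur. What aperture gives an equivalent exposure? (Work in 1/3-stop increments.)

f/29

Shutter speed: 0.4 → 0.5 → 0.6 → 0.8 → 1 → 1.3 → 1.6 → 2 — 2 1/3 stops slower (brighter).
Need 2 1/3 stops darker from the aperture: f/13 → f/14 → f/16 → f/18 → f/20 → f/22 → f/25 → f/29.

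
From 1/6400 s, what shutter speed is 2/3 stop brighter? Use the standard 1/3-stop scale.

1/4000s

Shutter speed: 1/6400 → 1/5000 → 1/4000 — 2/3 stop longer (brighter).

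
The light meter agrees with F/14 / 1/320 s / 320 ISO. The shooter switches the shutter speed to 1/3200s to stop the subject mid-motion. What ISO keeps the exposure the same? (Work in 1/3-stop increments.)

Shutter speed: 1/320 → 1/400 → 1/500 → 1/640 → 1/800 → 1/1000 → 1/1250 → 1/1600 → 1/2000 → 1/2500 → 1/3200 — 3 1/3 stops faster (darker).
Need 3 1/3 stops brighter from the ISO: 320 → 400 → 500 → 640 → 800 → 1000 → 1250 → 1600 → 2000 → 2500 → 3200.

ISO 3200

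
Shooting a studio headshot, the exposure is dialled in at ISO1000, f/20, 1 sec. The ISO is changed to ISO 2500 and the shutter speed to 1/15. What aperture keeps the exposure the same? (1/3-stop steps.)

ISO: 1000 → 1250 → 1600 → 2000 → 2500 — 1 1/3 stops higher (brighter).
Shutter speed: 1 → 0.8 → 0.6 → 0.5 → 0.4 → 0.3 → 1/4 → 1/5 → 1/6 → 1/8 → 1/10 → 1/13 → 1/15 — 4 stops shorter (darker).
Net change so far: 2 2/3 stops darker. Offset with the aperture: f/20 → f/18 → f/16 → f/14 → f/13 → f/11 → f/10 → f/9 → f/8.

f/8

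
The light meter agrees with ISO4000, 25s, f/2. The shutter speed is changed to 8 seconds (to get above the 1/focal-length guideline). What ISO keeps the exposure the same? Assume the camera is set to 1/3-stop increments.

ISO 12800

Shutter speed: 25 → 20 → 15 → 13 → 10 → 8 — 1 2/3 stops faster (darker).
Need 1 2/3 stops brighter from the ISO: 4000 → 5000 → 6400 → 8000 → 10000 → 12800.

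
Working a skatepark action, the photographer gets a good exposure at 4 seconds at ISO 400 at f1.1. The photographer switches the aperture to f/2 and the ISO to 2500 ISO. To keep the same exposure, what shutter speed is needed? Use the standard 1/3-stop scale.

Aperture: f/1.1 → f/1.2 → f/1.4 → f/1.6 → f/1.8 → f/2 — 1 2/3 stops stopped down (darker).
ISO: 400 → 500 → 640 → 800 → 1000 → 1250 → 1600 → 2000 → 2500 — 2 2/3 stops higher (brighter).
Net change so far: 1 stop brighter. Offset with the shutter speed: 4 → 3.2 → 2.5 → 2.

2 s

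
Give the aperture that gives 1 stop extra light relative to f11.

f/8

Aperture: f/11 → f/8 — 1 stop opened up (brighter).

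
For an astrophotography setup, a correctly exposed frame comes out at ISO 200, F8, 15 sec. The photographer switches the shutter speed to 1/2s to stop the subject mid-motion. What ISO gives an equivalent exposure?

ISO 6400

Shutter speed: 15 → 8 → 4 → 2 → 1 → 1/2 — 5 stops faster (darker).
Need 5 stops brighter from the ISO: 200 → 400 → 800 → 1600 → 3200 → 6400.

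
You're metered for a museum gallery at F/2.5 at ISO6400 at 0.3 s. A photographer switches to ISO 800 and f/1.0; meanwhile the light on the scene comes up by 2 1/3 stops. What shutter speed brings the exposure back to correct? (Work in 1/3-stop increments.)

1/13s

Scene light: 2 1/3 stops brighter.
ISO: 6400 → 5000 → 4000 → 3200 → 2500 → 2000 → 1600 → 1250 → 1000 → 800 — 3 stops lower (darker).
Aperture: f/2.5 → f/2.2 → f/2 → f/1.8 → f/1.6 → f/1.4 → f/1.2 → f/1.1 → f/1.0 — 2 2/3 stops wider (brighter).
Net so far: 2 stops brighter. Shutter speed: 0.3 → 1/4 → 1/5 → 1/6 → 1/8 → 1/10 → 1/13.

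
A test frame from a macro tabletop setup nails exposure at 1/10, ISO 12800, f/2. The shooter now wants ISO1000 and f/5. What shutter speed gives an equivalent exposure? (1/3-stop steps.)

ISO: 12800 → 10000 → 8000 → 6400 → 5000 → 4000 → 3200 → 2500 → 2000 → 1600 → 1250 → 1000 — 3 2/3 stops lower (darker).
Aperture: f/2 → f/2.2 → f/2.5 → f/2.8 → f/3.2 → f/3.5 → f/4 → f/4.5 → f/5 — 2 2/3 stops narrower (darker).
Net change so far: 6 1/3 stops darker. Offset with the shutter speed: 1/10 → 1/8 → 1/6 → 1/5 → 1/4 → 0.3 → 0.4 → 0.5 → 0.6 → 0.8 → 1 → 1.3 → 1.6 → 2 → 2.5 → 3.2 → 4 → 5 → 6 → 8.

8 s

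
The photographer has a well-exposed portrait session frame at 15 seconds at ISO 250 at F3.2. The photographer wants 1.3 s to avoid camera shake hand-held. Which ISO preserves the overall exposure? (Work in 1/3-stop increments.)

Shutter speed: 15 → 13 → 10 → 8 → 6 → 5 → 4 → 3.2 → 2.5 → 2 → 1.6 → 1.3 — 3 2/3 stops faster (darker).
Need 3 2/3 stops brighter from the ISO: 250 → 320 → 400 → 500 → 640 → 800 → 1000 → 1250 → 1600 → 2000 → 2500 → 3200.

ISO 3200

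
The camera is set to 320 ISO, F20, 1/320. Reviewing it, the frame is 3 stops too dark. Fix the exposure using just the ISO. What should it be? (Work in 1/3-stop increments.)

Underexposed by 3 stops → need 3 stops brighter.
ISO: 320 → 400 → 500 → 640 → 800 → 1000 → 1250 → 1600 → 2000 → 2500.

ISO 2500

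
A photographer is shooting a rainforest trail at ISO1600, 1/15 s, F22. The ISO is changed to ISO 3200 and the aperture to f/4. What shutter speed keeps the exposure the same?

1/1000s

ISO: 1600 → 3200 — 1 stop higher (brighter).
Aperture: f/22 → f/16 → f/11 → f/8 → f/5.6 → f/4 — 5 stops wider (brighter).
Net change so far: 6 stops brighter. Offset with the shutter speed: 1/15 → 1/30 → 1/60 → 1/125 → 1/250 → 1/500 → 1/1000.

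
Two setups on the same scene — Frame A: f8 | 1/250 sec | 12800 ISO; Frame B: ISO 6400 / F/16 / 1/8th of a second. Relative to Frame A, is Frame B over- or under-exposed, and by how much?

Aperture: f/8 → f/11 → f/16 — 2 stops narrower (darker).
Shutter speed: 1/250 → 1/125 → 1/60 → 1/30 → 1/15 → 1/8 — 5 stops longer (brighter).
ISO: 12800 → 6400 — 1 stop lower (darker).
Net: −2 +5 −1 = +2 stops.

2 stops brighter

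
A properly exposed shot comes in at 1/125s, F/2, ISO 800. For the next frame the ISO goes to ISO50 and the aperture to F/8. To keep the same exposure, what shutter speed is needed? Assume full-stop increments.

2 s

ISO: 800 → 400 → 200 → 100 → 50 — 4 stops lower (darker).
Aperture: f/2 → f/2.8 → f/4 → f/5.6 → f/8 — 4 stops narrower (darker).
Net change so far: 8 stops darker. Offset with the shutter speed: 1/125 → 1/60 → 1/30 → 1/15 → 1/8 → 1/4 → 1/2 → 1 → 2.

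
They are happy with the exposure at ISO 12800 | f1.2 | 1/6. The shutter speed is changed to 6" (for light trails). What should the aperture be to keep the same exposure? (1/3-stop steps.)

f/8

Shutter speed: 1/6 → 1/5 → 1/4 → 0.3 → 0.4 → 0.5 → 0.6 → 0.8 → 1 → 1.3 → 1.6 → 2 → 2.5 → 3.2 → 4 → 5 → 6 — 5 1/3 stops slower (brighter).
Need 5 1/3 stops darker from the aperture: f/1.2 → f/1.4 → f/1.6 → f/1.8 → f/2 → f/2.2 → f/2.5 → f/2.8 → f/3.2 → f/3.5 → f/4 → f/4.5 → f/5 → f/5.6 → f/6.3 → f/7.1 → f/8.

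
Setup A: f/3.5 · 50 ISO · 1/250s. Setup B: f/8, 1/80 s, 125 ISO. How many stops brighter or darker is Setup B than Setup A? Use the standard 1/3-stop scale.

2/3 stop brighter

Aperture: f/3.5 → f/4 → f/4.5 → f/5 → f/5.6 → f/6.3 → f/7.1 → f/8 — 2 1/3 stops stopped down (darker).
Shutter speed: 1/250 → 1/200 → 1/160 → 1/125 → 1/100 → 1/80 — 1 2/3 stops slower (brighter).
ISO: 50 → 64 → 80 → 100 → 125 — 1 1/3 stops raised (brighter).
Net: −2 1/3 +1 2/3 +1 1/3 = +2/3 stops.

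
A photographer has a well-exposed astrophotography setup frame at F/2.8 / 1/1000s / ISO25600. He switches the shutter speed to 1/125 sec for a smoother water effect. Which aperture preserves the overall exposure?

Shutter speed: 1/1000 → 1/500 → 1/250 → 1/125 — 3 stops longer (brighter).
Need 3 stops darker from the aperture: f/2.8 → f/4 → f/5.6 → f/8.

f/8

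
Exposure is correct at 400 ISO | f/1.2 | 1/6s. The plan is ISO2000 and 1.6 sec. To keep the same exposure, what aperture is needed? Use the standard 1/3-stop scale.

ISO: 400 → 500 → 640 → 800 → 1000 → 1250 → 1600 → 2000 — 2 1/3 stops higher (brighter).
Shutter speed: 1/6 → 1/5 → 1/4 → 0.3 → 0.4 → 0.5 → 0.6 → 0.8 → 1 → 1.3 → 1.6 — 3 1/3 stops longer (brighter).
Net change so far: 5 2/3 stops brighter. Offset with the aperture: f/1.2 → f/1.4 → f/1.6 → f/1.8 → f/2 → f/2.2 → f/2.5 → f/2.8 → f/3.2 → f/3.5 → f/4 → f/4.5 → f/5 → f/5.6 → f/6.3 → f/7.1 → f/8 → f/9.

f/9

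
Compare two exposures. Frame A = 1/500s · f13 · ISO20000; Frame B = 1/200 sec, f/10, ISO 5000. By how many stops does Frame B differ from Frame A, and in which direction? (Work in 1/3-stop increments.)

same exposure (0 stops)

Aperture: f/13 → f/11 → f/10 — 2/3 stop larger aperture (brighter).
Shutter speed: 1/500 → 1/400 → 1/320 → 1/250 → 1/200 — 1 1/3 stops slower (brighter).
ISO: 20000 → 16000 → 12800 → 10000 → 8000 → 6400 → 5000 — 2 stops dropped (darker).
Net: +2/3 +1 1/3 −2 = 0 stops.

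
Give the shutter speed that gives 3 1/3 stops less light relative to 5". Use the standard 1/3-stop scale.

Shutter speed: 5 → 4 → 3.2 → 2.5 → 2 → 1.6 → 1.3 → 1 → 0.8 → 0.6 → 0.5 — 3 1/3 stops shorter (darker).

0.5 s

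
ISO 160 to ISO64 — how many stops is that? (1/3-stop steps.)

1 1/3 stops

160 → 125 → 100 → 80 → 64 — count the steps: 4 third-stops = 1 1/3 stops.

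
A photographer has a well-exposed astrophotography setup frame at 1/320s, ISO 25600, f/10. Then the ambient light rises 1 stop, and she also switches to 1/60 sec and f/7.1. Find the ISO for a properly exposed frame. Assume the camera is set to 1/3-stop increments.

ISO 1250

Scene light: 1 stop brighter.
Shutter speed: 1/320 → 1/250 → 1/200 → 1/160 → 1/125 → 1/100 → 1/80 → 1/60 — 2 1/3 stops longer (brighter).
Aperture: f/10 → f/9 → f/8 → f/7.1 — 1 stop wider (brighter).
Net so far: 4 1/3 stops brighter. ISO: 25600 → 20000 → 16000 → 12800 → 10000 → 8000 → 6400 → 5000 → 4000 → 3200 → 2500 → 2000 → 1600 → 1250.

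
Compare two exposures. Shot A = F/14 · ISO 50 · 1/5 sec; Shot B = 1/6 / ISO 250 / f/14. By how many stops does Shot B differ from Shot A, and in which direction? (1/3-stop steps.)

Aperture: unchanged.
Shutter speed: 1/5 → 1/6 — 1/3 stop faster (darker).
ISO: 50 → 64 → 80 → 100 → 125 → 160 → 200 → 250 — 2 1/3 stops raised (brighter).
Net: −1/3 +2 1/3 = +2 stops.

2 stops brighter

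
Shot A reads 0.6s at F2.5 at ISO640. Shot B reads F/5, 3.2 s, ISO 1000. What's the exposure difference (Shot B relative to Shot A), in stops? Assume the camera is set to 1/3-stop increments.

1 stop brighter

Aperture: f/2.5 → f/2.8 → f/3.2 → f/3.5 → f/4 → f/4.5 → f/5 — 2 stops stopped down (darker).
Shutter speed: 0.6 → 0.8 → 1 → 1.3 → 1.6 → 2 → 2.5 → 3.2 — 2 1/3 stops longer (brighter).
ISO: 640 → 800 → 1000 — 2/3 stop higher (brighter).
Net: −2 +2 1/3 +2/3 = +1 stop.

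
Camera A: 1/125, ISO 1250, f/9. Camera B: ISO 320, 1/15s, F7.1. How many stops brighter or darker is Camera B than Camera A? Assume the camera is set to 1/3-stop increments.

Aperture: f/9 → f/8 → f/7.1 — 2/3 stop larger aperture (brighter).
Shutter speed: 1/125 → 1/100 → 1/80 → 1/60 → 1/50 → 1/40 → 1/30 → 1/25 → 1/20 → 1/15 — 3 stops slower (brighter).
ISO: 1250 → 1000 → 800 → 640 → 500 → 400 → 320 — 2 stops lower (darker).
Net: +2/3 +3 −2 = +1 2/3 stops.

1 2/3 stops brighter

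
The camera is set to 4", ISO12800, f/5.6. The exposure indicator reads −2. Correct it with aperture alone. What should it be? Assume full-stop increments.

f/2.8

Underexposed by 2 stops → need 2 stops brighter.
Aperture: f/5.6 → f/4 → f/2.8.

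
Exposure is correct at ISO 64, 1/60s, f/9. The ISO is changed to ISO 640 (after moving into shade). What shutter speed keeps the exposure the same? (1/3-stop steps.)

ISO: 64 → 80 → 100 → 125 → 160 → 200 → 250 → 320 → 400 → 500 → 640 — 3 1/3 stops higher (brighter).
Need 3 1/3 stops darker from the shutter speed: 1/60 → 1/80 → 1/100 → 1/125 → 1/160 → 1/200 → 1/250 → 1/320 → 1/400 → 1/500 → 1/640.

1/640s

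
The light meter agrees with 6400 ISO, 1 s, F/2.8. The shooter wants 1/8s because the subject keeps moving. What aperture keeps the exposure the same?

Shutter speed: 1 → 1/2 → 1/4 → 1/8 — 3 stops faster (darker).
Need 3 stops brighter from the aperture: f/2.8 → f/2 → f/1.4 → f/1.0.

f/1.0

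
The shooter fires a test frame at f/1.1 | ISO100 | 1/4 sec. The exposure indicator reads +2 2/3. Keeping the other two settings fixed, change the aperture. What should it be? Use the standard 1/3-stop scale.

Overexposed by 2 2/3 stops → need 2 2/3 stops darker.
Aperture: f/1.1 → f/1.2 → f/1.4 → f/1.6 → f/1.8 → f/2 → f/2.2 → f/2.5 → f/2.8.

f/2.8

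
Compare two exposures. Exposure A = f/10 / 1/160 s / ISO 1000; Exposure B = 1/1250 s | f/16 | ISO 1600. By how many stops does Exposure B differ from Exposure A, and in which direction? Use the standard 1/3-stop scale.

3 2/3 stops darker

Aperture: f/10 → f/11 → f/13 → f/14 → f/16 — 1 1/3 stops smaller aperture (darker).
Shutter speed: 1/160 → 1/200 → 1/250 → 1/320 → 1/400 → 1/500 → 1/640 → 1/800 → 1/1000 → 1/1250 — 3 stops faster (darker).
ISO: 1000 → 1250 → 1600 — 2/3 stop raised (brighter).
Net: −1 1/3 −3 +2/3 = −3 2/3 stops.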